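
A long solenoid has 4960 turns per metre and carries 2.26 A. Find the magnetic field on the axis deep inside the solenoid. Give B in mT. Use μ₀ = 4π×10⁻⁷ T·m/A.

B ≈ 14.1 mT

Inside a long solenoid, B = μ₀nI with n = 4960 turns/m.
B = 4π×10⁻⁷ × 4960 × 2.26 = 1.41×10⁻² T.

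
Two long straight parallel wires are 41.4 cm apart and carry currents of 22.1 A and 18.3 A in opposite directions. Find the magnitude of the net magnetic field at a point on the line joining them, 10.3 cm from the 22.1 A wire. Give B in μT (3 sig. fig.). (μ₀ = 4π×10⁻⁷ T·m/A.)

B ≈ 54.7 μT

Each long wire gives B = μ₀I/(2πd). Distances are d₁ = 0.103 m and d₂ = 0.311 m.
B₁ = 4.29×10⁻⁵ T, B₂ = 1.18×10⁻⁵ T.
Between antiparallel currents both contributions point the same way, so they add. B = B₁ + B₂ = 4.29×10⁻⁵ + 1.18×10⁻⁵ = 5.47×10⁻⁵ T.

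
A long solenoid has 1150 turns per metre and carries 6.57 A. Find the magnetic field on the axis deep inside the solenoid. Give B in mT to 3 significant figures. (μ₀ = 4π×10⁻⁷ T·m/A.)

B ≈ 9.49 mT

Inside a long solenoid, B = μ₀nI with n = 1150 turns/m.
B = 4π×10⁻⁷ × 1150 × 6.57 = 9.49×10⁻³ T.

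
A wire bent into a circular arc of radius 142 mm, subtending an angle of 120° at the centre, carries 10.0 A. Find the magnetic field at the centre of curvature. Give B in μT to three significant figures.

B ≈ 14.7 μT

The Biot–Savart field of a circular arc at its centre is B = μ₀Iφ/(4πR), with φ = 2.094 rad.
B = (4π×10⁻⁷ × 10.0 × 2.094) / (4π × 0.142) = 1.47×10⁻⁵ T.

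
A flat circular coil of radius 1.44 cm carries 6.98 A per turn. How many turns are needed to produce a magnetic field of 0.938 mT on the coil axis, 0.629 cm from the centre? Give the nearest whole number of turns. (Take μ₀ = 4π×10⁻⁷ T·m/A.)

For an N-turn coil, B = Nμ₀IR²/[2(R²+z²)^(3/2)]. A single turn gives B₁ = 2.34×10⁻⁴ T with R = 0.0144 m, z = 0.00629 m.
N = B/B₁ = 9.38×10⁻⁴ / 2.34×10⁻⁴ = 4.00.

N = 4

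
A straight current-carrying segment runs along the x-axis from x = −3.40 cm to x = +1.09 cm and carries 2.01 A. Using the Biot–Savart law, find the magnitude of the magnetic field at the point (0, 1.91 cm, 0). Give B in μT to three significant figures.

B ≈ 14.4 μT

For a finite straight segment, B = (μ₀I/4πd)(sinθ₁ + sinθ₂), where θ₁, θ₂ are the angles from the perpendicular to each end.
The perpendicular distance is d = 0.0191 m; the end-offsets along the wire are a = 0.034 m and b = 0.0109 m.
sinθ₁ = 0.034/√(0.034²+0.0191²) = 0.8718; sinθ₂ = 0.0109/√(0.0109²+0.0191²) = 0.4956.
B = (4π×10⁻⁷ × 2.01) / (4π × 0.0191) × (0.8718 + 0.4956) = 1.44×10⁻⁵ T.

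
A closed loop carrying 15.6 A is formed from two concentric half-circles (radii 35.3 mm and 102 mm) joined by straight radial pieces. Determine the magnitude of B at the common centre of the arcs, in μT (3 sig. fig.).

The radial connectors point toward the centre, so dl × r̂ = 0 and they contribute nothing.
Each semicircle gives μ₀I/(4R): inner arc 1.39×10⁻⁴ T, outer arc 4.80×10⁻⁵ T.
The two arcs carry current in opposite angular senses, so their fields oppose: B = |1.39×10⁻⁴ − 4.80×10⁻⁵| = 9.08×10⁻⁵ T.

B ≈ 90.8 μT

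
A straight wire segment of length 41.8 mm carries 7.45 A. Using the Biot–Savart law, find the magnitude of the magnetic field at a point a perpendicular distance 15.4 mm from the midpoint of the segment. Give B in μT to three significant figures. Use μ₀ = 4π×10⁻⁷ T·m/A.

B ≈ 77.9 μT

For a finite straight segment, B = (μ₀I/4πd)(sinθ₁ + sinθ₂), where θ₁, θ₂ are the angles from the perpendicular to each end.
The perpendicular from the point meets the wire at its midpoint, so each end is L/2 = 0.0209 m away along the wire.
sinθ₁ = 0.0209/√(0.0209²+0.0154²) = 0.8051; sinθ₂ = 0.0209/√(0.0209²+0.0154²) = 0.8051.
B = (4π×10⁻⁷ × 7.45) / (4π × 0.0154) × (0.8051 + 0.8051) = 7.79×10⁻⁵ T.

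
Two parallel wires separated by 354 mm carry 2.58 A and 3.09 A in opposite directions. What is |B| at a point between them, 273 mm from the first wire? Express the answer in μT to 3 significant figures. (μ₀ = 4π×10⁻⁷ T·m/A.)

Each long wire gives B = μ₀I/(2πd). Distances are d₁ = 0.273 m and d₂ = 0.081 m.
B₁ = 1.89×10⁻⁶ T, B₂ = 7.63×10⁻⁶ T.
Between antiparallel currents both contributions point the same way, so they add. B = B₁ + B₂ = 1.89×10⁻⁶ + 7.63×10⁻⁶ = 9.52×10⁻⁶ T.

B ≈ 9.52 μT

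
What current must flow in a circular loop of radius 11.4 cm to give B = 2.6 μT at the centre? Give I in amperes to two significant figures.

I ≈ 0.47 A

At the centre of a circular loop B = μ₀I/(2R), so I = 2RB/μ₀.
With R = 0.114 m, I = 2 × 0.114 × 2.60×10⁻⁶ / (4π×10⁻⁷) = 0.472 A.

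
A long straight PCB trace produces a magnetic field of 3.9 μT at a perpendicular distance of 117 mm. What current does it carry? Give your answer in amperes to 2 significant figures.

For a long straight wire B = μ₀I/(2πd), so I = 2πdB/μ₀.
I = 2π × 0.117 × 3.90×10⁻⁶ / (4π×10⁻⁷) = 2.28 A.

I ≈ 2.3 A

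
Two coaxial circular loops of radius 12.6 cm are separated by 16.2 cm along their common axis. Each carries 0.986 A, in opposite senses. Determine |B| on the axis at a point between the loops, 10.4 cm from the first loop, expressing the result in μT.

B ≈ 1.43 μT

Each loop contributes B = μ₀IR²/[2(R²+z²)^(3/2)] on the axis, with z measured from that loop.
Loop 1 (z = 0.104 m): B₁ = 2.26×10⁻⁶ T. Loop 2 (z = 0.058 m): B₂ = 3.69×10⁻⁶ T.
The fields oppose: B = |B₁ − B₂| = 1.43×10⁻⁶ T.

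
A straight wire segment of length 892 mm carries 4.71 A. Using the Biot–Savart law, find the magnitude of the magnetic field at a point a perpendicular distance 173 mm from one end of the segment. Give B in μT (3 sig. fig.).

B ≈ 2.67 μT

For a finite straight segment, B = (μ₀I/4πd)(sinθ₁ + sinθ₂), where θ₁, θ₂ are the angles from the perpendicular to each end.
The perpendicular foot is at one end, so the two end-offsets along the wire are 0 and L = 0.892 m.
sinθ₁ = 0/√(0²+0.173²) = 0.0000; sinθ₂ = 0.892/√(0.892²+0.173²) = 0.9817.
B = (4π×10⁻⁷ × 4.71) / (4π × 0.173) × (0.0000 + 0.9817) = 2.67×10⁻⁶ T.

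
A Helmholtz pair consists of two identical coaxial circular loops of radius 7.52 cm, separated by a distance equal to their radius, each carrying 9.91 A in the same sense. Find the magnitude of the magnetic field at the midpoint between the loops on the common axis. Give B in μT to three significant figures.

B ≈ 118 μT

Each loop contributes B = μ₀IR²/[2(R²+z²)^(3/2)] on the axis, with z measured from that loop.
Loop 1 (z = 0.0376 m): B₁ = 5.92×10⁻⁵ T. Loop 2 (z = 0.0376 m): B₂ = 5.92×10⁻⁵ T.
The fields add: B = B₁ + B₂ = 1.18×10⁻⁴ T.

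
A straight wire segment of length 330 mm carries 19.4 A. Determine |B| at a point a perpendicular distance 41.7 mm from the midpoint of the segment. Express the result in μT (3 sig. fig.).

B ≈ 90.2 μT

For a finite straight segment, B = (μ₀I/4πd)(sinθ₁ + sinθ₂), where θ₁, θ₂ are the angles from the perpendicular to each end.
The perpendicular from the point meets the wire at its midpoint, so each end is L/2 = 0.165 m away along the wire.
sinθ₁ = 0.165/√(0.165²+0.0417²) = 0.9695; sinθ₂ = 0.165/√(0.165²+0.0417²) = 0.9695.
B = (4π×10⁻⁷ × 19.4) / (4π × 0.0417) × (0.9695 + 0.9695) = 9.02×10⁻⁵ T.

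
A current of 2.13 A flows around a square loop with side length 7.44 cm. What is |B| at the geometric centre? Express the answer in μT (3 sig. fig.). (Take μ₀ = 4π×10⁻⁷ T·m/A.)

B ≈ 32.4 μT

Each side is a finite straight segment at perpendicular distance d = a/(2 tan(π/4)) = 0.0372 m from the centre, with end-angles ±π/4.
One side contributes B₁ = (μ₀I/4πd)·2 sin(π/4) = 8.10×10⁻⁶ T.
All 4 sides add in the same direction: B = 4 × 8.10×10⁻⁶ = 3.24×10⁻⁵ T.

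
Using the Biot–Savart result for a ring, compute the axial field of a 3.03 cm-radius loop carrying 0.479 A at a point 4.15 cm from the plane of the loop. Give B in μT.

On the axis of a circular loop, B = μ₀IR² / [2(R²+z²)^(3/2)].
R² + z² = (0.0303)² + (0.0415)² = 0.00264 m², and (R²+z²)^(3/2) = 1.36×10⁻⁴ m³.
B = (4π×10⁻⁷ × 0.479 × 0.0009181) / (2 × 1.36×10⁻⁴) = 2.04×10⁻⁶ T.

B ≈ 2.04 μT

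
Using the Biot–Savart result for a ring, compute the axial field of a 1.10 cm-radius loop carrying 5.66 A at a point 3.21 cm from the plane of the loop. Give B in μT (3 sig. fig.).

On the axis of a circular loop, B = μ₀IR² / [2(R²+z²)^(3/2)].
R² + z² = (0.011)² + (0.0321)² = 0.001151 m², and (R²+z²)^(3/2) = 3.91×10⁻⁵ m³.
B = (4π×10⁻⁷ × 5.66 × 0.000121) / (2 × 3.91×10⁻⁵) = 1.10×10⁻⁵ T.

B ≈ 11.0 μT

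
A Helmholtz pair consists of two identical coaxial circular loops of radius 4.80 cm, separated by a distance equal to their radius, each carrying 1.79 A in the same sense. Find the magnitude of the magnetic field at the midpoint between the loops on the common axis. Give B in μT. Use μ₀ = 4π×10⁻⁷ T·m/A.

Each loop contributes B = μ₀IR²/[2(R²+z²)^(3/2)] on the axis, with z measured from that loop.
Loop 1 (z = 0.024 m): B₁ = 1.68×10⁻⁵ T. Loop 2 (z = 0.024 m): B₂ = 1.68×10⁻⁵ T.
The fields add: B = B₁ + B₂ = 3.35×10⁻⁵ T.

B ≈ 33.5 μT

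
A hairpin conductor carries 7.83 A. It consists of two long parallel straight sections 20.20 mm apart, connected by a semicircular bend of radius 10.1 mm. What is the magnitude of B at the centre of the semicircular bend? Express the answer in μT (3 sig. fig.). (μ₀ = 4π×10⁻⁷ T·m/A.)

The semicircular arc contributes B_arc = μ₀I·π/(4πR) = μ₀I/(4R) = 2.44×10⁻⁴ T.
Each semi-infinite lead is at perpendicular distance R = 0.0101 m from the centre, with the perpendicular foot at its near end, so it contributes μ₀I/(4πR); both point the same way, together 1.55×10⁻⁴ T.
Arc and leads all point the same direction: B = 2.44×10⁻⁴ + 1.55×10⁻⁴ = 3.99×10⁻⁴ T.

B ≈ 399 μT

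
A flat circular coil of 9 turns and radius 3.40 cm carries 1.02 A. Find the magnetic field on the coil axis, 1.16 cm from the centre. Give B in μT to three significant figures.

For an N-turn flat coil, B = Nμ₀IR²/[2(R²+z²)^(3/2)] with R = 0.034 m, z = 0.0116 m.
B = 9 × 1.60×10⁻⁵ T = 1.44×10⁻⁴ T.

B ≈ 144 μT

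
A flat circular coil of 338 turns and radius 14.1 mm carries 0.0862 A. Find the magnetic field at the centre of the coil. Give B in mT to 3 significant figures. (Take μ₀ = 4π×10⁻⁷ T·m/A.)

B ≈ 1.30 mT

For an N-turn flat coil, B = Nμ₀I/(2R) with R = 0.0141 m.
B = 338 × 3.84×10⁻⁶ T = 1.30×10⁻³ T.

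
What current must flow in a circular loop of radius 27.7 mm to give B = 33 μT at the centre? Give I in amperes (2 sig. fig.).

I ≈ 1.5 A

At the centre of a circular loop B = μ₀I/(2R), so I = 2RB/μ₀.
With R = 0.0277 m, I = 2 × 0.0277 × 3.30×10⁻⁵ / (4π×10⁻⁷) = 1.45 A.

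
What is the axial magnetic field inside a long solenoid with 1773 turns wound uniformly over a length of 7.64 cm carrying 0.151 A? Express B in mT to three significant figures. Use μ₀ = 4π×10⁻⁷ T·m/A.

Inside a long solenoid, B = μ₀nI with n = 2.321×10⁴ turns/m.
B = 4π×10⁻⁷ × 2.321×10⁴ × 0.151 = 4.40×10⁻³ T.

B ≈ 4.40 mT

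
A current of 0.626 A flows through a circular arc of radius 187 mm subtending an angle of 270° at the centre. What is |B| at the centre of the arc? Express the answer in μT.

B ≈ 1.58 μT

The Biot–Savart field of a circular arc at its centre is B = μ₀Iφ/(4πR), with φ = 4.712 rad.
B = (4π×10⁻⁷ × 0.626 × 4.712) / (4π × 0.187) = 1.58×10⁻⁶ T.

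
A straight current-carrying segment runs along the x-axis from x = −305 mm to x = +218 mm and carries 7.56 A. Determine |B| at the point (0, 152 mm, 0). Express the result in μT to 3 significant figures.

B ≈ 8.53 μT

For a finite straight segment, B = (μ₀I/4πd)(sinθ₁ + sinθ₂), where θ₁, θ₂ are the angles from the perpendicular to each end.
The perpendicular distance is d = 0.152 m; the end-offsets along the wire are a = 0.305 m and b = 0.218 m.
sinθ₁ = 0.305/√(0.305²+0.152²) = 0.8950; sinθ₂ = 0.218/√(0.218²+0.152²) = 0.8203.
B = (4π×10⁻⁷ × 7.56) / (4π × 0.152) × (0.8950 + 0.8203) = 8.53×10⁻⁶ T.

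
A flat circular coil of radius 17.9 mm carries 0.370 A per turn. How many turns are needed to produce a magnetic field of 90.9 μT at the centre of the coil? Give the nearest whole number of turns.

For an N-turn coil, B = Nμ₀I/(2R). A single turn gives B₁ = 1.30×10⁻⁵ T with R = 0.0179 m.
N = B/B₁ = 9.09×10⁻⁵ / 1.30×10⁻⁵ = 7.00.

N = 7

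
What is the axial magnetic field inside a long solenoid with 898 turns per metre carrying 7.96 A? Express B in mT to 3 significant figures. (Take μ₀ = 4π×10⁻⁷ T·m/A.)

B ≈ 8.98 mT

Inside a long solenoid, B = μ₀nI with n = 898 turns/m.
B = 4π×10⁻⁷ × 898 × 7.96 = 8.98×10⁻³ T.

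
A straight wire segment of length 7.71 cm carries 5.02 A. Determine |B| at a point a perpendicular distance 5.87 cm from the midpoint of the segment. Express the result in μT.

B ≈ 9.39 μT

For a finite straight segment, B = (μ₀I/4πd)(sinθ₁ + sinθ₂), where θ₁, θ₂ are the angles from the perpendicular to each end.
The perpendicular from the point meets the wire at its midpoint, so each end is L/2 = 0.03855 m away along the wire.
sinθ₁ = 0.03855/√(0.03855²+0.0587²) = 0.5489; sinθ₂ = 0.03855/√(0.03855²+0.0587²) = 0.5489.
B = (4π×10⁻⁷ × 5.02) / (4π × 0.0587) × (0.5489 + 0.5489) = 9.39×10⁻⁶ T.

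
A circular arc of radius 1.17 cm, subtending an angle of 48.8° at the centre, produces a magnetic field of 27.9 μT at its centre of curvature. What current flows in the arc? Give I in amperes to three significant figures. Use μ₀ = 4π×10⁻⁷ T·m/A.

I ≈ 3.83 A

For a circular arc, B = μ₀Iφ/(4πR) with φ in radians; here φ = 0.8517 rad.
So I = 4πRB/(μ₀φ) = 4π × 0.0117 × 2.79×10⁻⁵ / (4π×10⁻⁷ × 0.8517) = 3.83 A.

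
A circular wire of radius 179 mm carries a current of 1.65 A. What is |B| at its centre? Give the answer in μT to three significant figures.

B ≈ 5.79 μT

At the centre of a circular loop the Biot–Savart law gives B = μ₀I/(2R).
B = (4π×10⁻⁷ × 1.65) / (2 × 0.179) = 5.79×10⁻⁶ T.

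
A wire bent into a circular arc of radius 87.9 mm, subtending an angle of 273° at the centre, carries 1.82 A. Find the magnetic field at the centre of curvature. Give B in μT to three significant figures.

The Biot–Savart field of a circular arc at its centre is B = μ₀Iφ/(4πR), with φ = 4.765 rad.
B = (4π×10⁻⁷ × 1.82 × 4.765) / (4π × 0.0879) = 9.87×10⁻⁶ T.

B ≈ 9.87 μT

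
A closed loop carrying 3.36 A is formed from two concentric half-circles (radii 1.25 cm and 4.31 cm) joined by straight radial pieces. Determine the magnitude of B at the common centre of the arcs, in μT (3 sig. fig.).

B ≈ 60.0 μT

The radial connectors point toward the centre, so dl × r̂ = 0 and they contribute nothing.
Each semicircle gives μ₀I/(4R): inner arc 8.44×10⁻⁵ T, outer arc 2.45×10⁻⁵ T.
The two arcs carry current in opposite angular senses, so their fields oppose: B = |8.44×10⁻⁵ − 2.45×10⁻⁵| = 6.00×10⁻⁵ T.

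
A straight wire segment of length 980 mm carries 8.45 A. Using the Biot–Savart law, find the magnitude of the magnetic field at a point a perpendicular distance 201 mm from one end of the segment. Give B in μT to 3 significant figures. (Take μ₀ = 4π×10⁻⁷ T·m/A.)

For a finite straight segment, B = (μ₀I/4πd)(sinθ₁ + sinθ₂), where θ₁, θ₂ are the angles from the perpendicular to each end.
The perpendicular foot is at one end, so the two end-offsets along the wire are 0 and L = 0.98 m.
sinθ₁ = 0/√(0²+0.201²) = 0.0000; sinθ₂ = 0.98/√(0.98²+0.201²) = 0.9796.
B = (4π×10⁻⁷ × 8.45) / (4π × 0.201) × (0.0000 + 0.9796) = 4.12×10⁻⁶ T.

B ≈ 4.12 μT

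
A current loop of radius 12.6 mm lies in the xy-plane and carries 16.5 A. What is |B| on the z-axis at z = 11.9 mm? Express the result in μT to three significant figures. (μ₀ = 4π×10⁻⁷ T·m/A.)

B ≈ 316 μT

On the axis of a circular loop, B = μ₀IR² / [2(R²+z²)^(3/2)].
R² + z² = (0.0126)² + (0.0119)² = 0.0003004 m², and (R²+z²)^(3/2) = 5.21×10⁻⁶ m³.
B = (4π×10⁻⁷ × 16.5 × 0.0001588) / (2 × 5.21×10⁻⁶) = 3.16×10⁻⁴ T.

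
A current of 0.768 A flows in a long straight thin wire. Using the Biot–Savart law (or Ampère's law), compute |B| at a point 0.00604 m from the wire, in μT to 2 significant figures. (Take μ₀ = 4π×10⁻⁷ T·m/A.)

B ≈ 25 μT

For an infinitely long straight wire, B = μ₀I/(2πd).
B = (4π×10⁻⁷ × 0.768) / (2π × 0.00604) = 2.54×10⁻⁵ T.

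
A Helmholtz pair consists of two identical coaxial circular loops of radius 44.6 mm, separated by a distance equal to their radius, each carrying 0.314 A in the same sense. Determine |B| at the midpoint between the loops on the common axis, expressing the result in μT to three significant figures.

B ≈ 6.33 μT

Each loop contributes B = μ₀IR²/[2(R²+z²)^(3/2)] on the axis, with z measured from that loop.
Loop 1 (z = 0.0223 m): B₁ = 3.17×10⁻⁶ T. Loop 2 (z = 0.0223 m): B₂ = 3.17×10⁻⁶ T.
The fields add: B = B₁ + B₂ = 6.33×10⁻⁶ T.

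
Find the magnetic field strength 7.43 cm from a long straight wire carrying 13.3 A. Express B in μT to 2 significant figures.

B ≈ 36 μT

For an infinitely long straight wire, B = μ₀I/(2πd).
B = (4π×10⁻⁷ × 13.3) / (2π × 0.0743) = 3.58×10⁻⁵ T.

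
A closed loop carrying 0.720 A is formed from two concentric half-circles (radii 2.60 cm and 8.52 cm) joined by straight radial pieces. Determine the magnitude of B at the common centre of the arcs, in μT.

B ≈ 6.04 μT

The radial connectors point toward the centre, so dl × r̂ = 0 and they contribute nothing.
Each semicircle gives μ₀I/(4R): inner arc 8.70×10⁻⁶ T, outer arc 2.65×10⁻⁶ T.
The two arcs carry current in opposite angular senses, so their fields oppose: B = |8.70×10⁻⁶ − 2.65×10⁻⁶| = 6.04×10⁻⁶ T.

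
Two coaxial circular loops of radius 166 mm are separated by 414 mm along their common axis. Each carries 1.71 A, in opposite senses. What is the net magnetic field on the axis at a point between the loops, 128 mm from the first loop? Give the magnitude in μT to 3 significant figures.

Each loop contributes B = μ₀IR²/[2(R²+z²)^(3/2)] on the axis, with z measured from that loop.
Loop 1 (z = 0.128 m): B₁ = 3.21×10⁻⁶ T. Loop 2 (z = 0.286 m): B₂ = 8.19×10⁻⁷ T.
The fields oppose: B = |B₁ − B₂| = 2.40×10⁻⁶ T.

B ≈ 2.40 μT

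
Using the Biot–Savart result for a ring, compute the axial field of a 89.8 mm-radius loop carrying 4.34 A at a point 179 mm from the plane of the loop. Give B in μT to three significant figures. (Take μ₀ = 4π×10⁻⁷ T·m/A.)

B ≈ 2.74 μT

On the axis of a circular loop, B = μ₀IR² / [2(R²+z²)^(3/2)].
R² + z² = (0.0898)² + (0.179)² = 0.04011 m², and (R²+z²)^(3/2) = 8.03×10⁻³ m³.
B = (4π×10⁻⁷ × 4.34 × 0.008064) / (2 × 8.03×10⁻³) = 2.74×10⁻⁶ T.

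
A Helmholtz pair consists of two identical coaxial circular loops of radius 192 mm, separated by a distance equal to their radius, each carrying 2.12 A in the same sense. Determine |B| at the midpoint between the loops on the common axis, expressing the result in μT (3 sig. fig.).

Each loop contributes B = μ₀IR²/[2(R²+z²)^(3/2)] on the axis, with z measured from that loop.
Loop 1 (z = 0.096 m): B₁ = 4.96×10⁻⁶ T. Loop 2 (z = 0.096 m): B₂ = 4.96×10⁻⁶ T.
The fields add: B = B₁ + B₂ = 9.93×10⁻⁶ T.

B ≈ 9.93 μT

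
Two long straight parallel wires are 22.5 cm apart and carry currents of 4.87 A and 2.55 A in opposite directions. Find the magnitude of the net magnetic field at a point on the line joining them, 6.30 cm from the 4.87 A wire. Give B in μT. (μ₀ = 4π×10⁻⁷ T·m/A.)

Each long wire gives B = μ₀I/(2πd). Distances are d₁ = 0.063 m and d₂ = 0.162 m.
B₁ = 1.55×10⁻⁵ T, B₂ = 3.15×10⁻⁶ T.
Between antiparallel currents both contributions point the same way, so they add. B = B₁ + B₂ = 1.55×10⁻⁵ + 3.15×10⁻⁶ = 1.86×10⁻⁵ T.

B ≈ 18.6 μT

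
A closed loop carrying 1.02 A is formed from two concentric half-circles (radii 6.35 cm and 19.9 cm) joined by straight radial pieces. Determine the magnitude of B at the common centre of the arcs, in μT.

B ≈ 3.44 μT

The radial connectors point toward the centre, so dl × r̂ = 0 and they contribute nothing.
Each semicircle gives μ₀I/(4R): inner arc 5.05×10⁻⁶ T, outer arc 1.61×10⁻⁶ T.
The two arcs carry current in opposite angular senses, so their fields oppose: B = |5.05×10⁻⁶ − 1.61×10⁻⁶| = 3.44×10⁻⁶ T.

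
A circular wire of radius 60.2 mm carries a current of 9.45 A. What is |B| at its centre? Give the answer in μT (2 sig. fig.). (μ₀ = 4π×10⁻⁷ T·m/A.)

B ≈ 99 μT

At the centre of a circular loop the Biot–Savart law gives B = μ₀I/(2R).
B = (4π×10⁻⁷ × 9.45) / (2 × 0.0602) = 9.86×10⁻⁵ T.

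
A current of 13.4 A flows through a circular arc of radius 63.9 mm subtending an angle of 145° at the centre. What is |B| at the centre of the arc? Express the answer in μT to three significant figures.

The Biot–Savart field of a circular arc at its centre is B = μ₀Iφ/(4πR), with φ = 2.531 rad.
B = (4π×10⁻⁷ × 13.4 × 2.531) / (4π × 0.0639) = 5.31×10⁻⁵ T.

B ≈ 53.1 μT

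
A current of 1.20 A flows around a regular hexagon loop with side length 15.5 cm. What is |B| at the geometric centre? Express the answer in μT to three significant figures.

Each side is a finite straight segment at perpendicular distance d = a/(2 tan(π/6)) = 0.1342 m from the centre, with end-angles ±π/6.
One side contributes B₁ = (μ₀I/4πd)·2 sin(π/6) = 8.94×10⁻⁷ T.
All 6 sides add in the same direction: B = 6 × 8.94×10⁻⁷ = 5.36×10⁻⁶ T.

B ≈ 5.36 μT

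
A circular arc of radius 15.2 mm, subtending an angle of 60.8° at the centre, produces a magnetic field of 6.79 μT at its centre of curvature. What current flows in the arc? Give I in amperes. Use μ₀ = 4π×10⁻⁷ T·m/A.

I ≈ 0.973 A

For a circular arc, B = μ₀Iφ/(4πR) with φ in radians; here φ = 1.061 rad.
So I = 4πRB/(μ₀φ) = 4π × 0.0152 × 6.79×10⁻⁶ / (4π×10⁻⁷ × 1.061) = 0.973 A.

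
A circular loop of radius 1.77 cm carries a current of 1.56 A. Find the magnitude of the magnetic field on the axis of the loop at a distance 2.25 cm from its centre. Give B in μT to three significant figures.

On the axis of a circular loop, B = μ₀IR² / [2(R²+z²)^(3/2)].
R² + z² = (0.0177)² + (0.0225)² = 0.0008195 m², and (R²+z²)^(3/2) = 2.35×10⁻⁵ m³.
B = (4π×10⁻⁷ × 1.56 × 0.0003133) / (2 × 2.35×10⁻⁵) = 1.31×10⁻⁵ T.

B ≈ 13.1 μT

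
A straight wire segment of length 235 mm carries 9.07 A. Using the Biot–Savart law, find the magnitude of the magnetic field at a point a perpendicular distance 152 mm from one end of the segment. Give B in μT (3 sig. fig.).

B ≈ 5.01 μT

For a finite straight segment, B = (μ₀I/4πd)(sinθ₁ + sinθ₂), where θ₁, θ₂ are the angles from the perpendicular to each end.
The perpendicular foot is at one end, so the two end-offsets along the wire are 0 and L = 0.235 m.
sinθ₁ = 0/√(0²+0.152²) = 0.0000; sinθ₂ = 0.235/√(0.235²+0.152²) = 0.8397.
B = (4π×10⁻⁷ × 9.07) / (4π × 0.152) × (0.0000 + 0.8397) = 5.01×10⁻⁶ T.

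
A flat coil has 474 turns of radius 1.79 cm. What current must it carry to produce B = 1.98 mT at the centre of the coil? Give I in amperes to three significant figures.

For an N-turn coil, B = Nμ₀I/(2R) with R = 0.0179 m, so I = 2RB/(Nμ₀) = 2 × 0.0179 × 1.98×10⁻³ / (474 × 4π×10⁻⁷) = 0.119 A.

I ≈ 0.119 A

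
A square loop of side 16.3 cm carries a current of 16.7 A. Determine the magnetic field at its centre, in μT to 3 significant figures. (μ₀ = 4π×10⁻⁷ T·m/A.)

B ≈ 116 μT

Each side is a finite straight segment at perpendicular distance d = a/(2 tan(π/4)) = 0.0815 m from the centre, with end-angles ±π/4.
One side contributes B₁ = (μ₀I/4πd)·2 sin(π/4) = 2.90×10⁻⁵ T.
All 4 sides add in the same direction: B = 4 × 2.90×10⁻⁵ = 1.16×10⁻⁴ T.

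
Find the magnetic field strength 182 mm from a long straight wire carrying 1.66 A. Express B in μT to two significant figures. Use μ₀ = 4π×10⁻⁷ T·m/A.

B ≈ 1.8 μT

For an infinitely long straight wire, B = μ₀I/(2πd).
B = (4π×10⁻⁷ × 1.66) / (2π × 0.182) = 1.82×10⁻⁶ T.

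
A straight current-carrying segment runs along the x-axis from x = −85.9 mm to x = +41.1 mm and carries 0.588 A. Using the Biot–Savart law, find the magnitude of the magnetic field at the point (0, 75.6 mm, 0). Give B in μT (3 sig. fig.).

B ≈ 0.955 μT

For a finite straight segment, B = (μ₀I/4πd)(sinθ₁ + sinθ₂), where θ₁, θ₂ are the angles from the perpendicular to each end.
The perpendicular distance is d = 0.0756 m; the end-offsets along the wire are a = 0.0859 m and b = 0.0411 m.
sinθ₁ = 0.0859/√(0.0859²+0.0756²) = 0.7507; sinθ₂ = 0.0411/√(0.0411²+0.0756²) = 0.4776.
B = (4π×10⁻⁷ × 0.588) / (4π × 0.0756) × (0.7507 + 0.4776) = 9.55×10⁻⁷ T.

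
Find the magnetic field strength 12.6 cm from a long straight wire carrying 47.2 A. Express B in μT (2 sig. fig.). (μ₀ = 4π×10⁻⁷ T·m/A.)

For an infinitely long straight wire, B = μ₀I/(2πd).
B = (4π×10⁻⁷ × 47.2) / (2π × 0.126) = 7.49×10⁻⁵ T.

B ≈ 75 μT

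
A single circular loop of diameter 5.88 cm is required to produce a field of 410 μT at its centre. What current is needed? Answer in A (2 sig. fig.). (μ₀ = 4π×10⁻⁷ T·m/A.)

I ≈ 19 A

At the centre of a circular loop B = μ₀I/(2R), so I = 2RB/μ₀.
With R = 0.0294 m, I = 2 × 0.0294 × 4.10×10⁻⁴ / (4π×10⁻⁷) = 19.2 A.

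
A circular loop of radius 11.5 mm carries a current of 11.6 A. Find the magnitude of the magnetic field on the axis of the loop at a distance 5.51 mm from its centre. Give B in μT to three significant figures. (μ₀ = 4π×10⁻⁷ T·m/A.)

On the axis of a circular loop, B = μ₀IR² / [2(R²+z²)^(3/2)].
R² + z² = (0.0115)² + (0.00551)² = 0.0001626 m², and (R²+z²)^(3/2) = 2.07×10⁻⁶ m³.
B = (4π×10⁻⁷ × 11.6 × 0.0001322) / (2 × 2.07×10⁻⁶) = 4.65×10⁻⁴ T.

B ≈ 465 μT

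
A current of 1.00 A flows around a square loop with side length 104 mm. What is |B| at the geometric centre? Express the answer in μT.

Each side is a finite straight segment at perpendicular distance d = a/(2 tan(π/4)) = 0.052 m from the centre, with end-angles ±π/4.
One side contributes B₁ = (μ₀I/4πd)·2 sin(π/4) = 2.72×10⁻⁶ T.
All 4 sides add in the same direction: B = 4 × 2.72×10⁻⁶ = 1.09×10⁻⁵ T.

B ≈ 10.9 μT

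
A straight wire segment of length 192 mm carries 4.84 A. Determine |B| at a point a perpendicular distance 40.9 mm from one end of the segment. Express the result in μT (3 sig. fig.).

For a finite straight segment, B = (μ₀I/4πd)(sinθ₁ + sinθ₂), where θ₁, θ₂ are the angles from the perpendicular to each end.
The perpendicular foot is at one end, so the two end-offsets along the wire are 0 and L = 0.192 m.
sinθ₁ = 0/√(0²+0.0409²) = 0.0000; sinθ₂ = 0.192/√(0.192²+0.0409²) = 0.9781.
B = (4π×10⁻⁷ × 4.84) / (4π × 0.0409) × (0.0000 + 0.9781) = 1.16×10⁻⁵ T.

B ≈ 11.6 μT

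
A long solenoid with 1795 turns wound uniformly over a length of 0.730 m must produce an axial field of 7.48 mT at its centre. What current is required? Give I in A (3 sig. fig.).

I ≈ 2.42 A

Inside a long solenoid B = μ₀nI with n = 2459 m⁻¹, so I = B/(μ₀n).
I = 7.48×10⁻³ / (4π×10⁻⁷ × 2459) = 2.42 A.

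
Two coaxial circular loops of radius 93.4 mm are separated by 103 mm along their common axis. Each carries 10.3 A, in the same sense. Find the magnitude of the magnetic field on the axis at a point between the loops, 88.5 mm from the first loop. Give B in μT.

B ≈ 93.4 μT

Each loop contributes B = μ₀IR²/[2(R²+z²)^(3/2)] on the axis, with z measured from that loop.
Loop 1 (z = 0.0885 m): B₁ = 2.65×10⁻⁵ T. Loop 2 (z = 0.0145 m): B₂ = 6.69×10⁻⁵ T.
The fields add: B = B₁ + B₂ = 9.34×10⁻⁵ T.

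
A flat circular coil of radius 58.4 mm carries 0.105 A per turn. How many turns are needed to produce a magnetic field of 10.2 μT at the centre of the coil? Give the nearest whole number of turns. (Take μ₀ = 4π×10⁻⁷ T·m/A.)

For an N-turn coil, B = Nμ₀I/(2R). A single turn gives B₁ = 1.13×10⁻⁶ T with R = 0.0584 m.
N = B/B₁ = 1.02×10⁻⁵ / 1.13×10⁻⁶ = 9.03.

N = 9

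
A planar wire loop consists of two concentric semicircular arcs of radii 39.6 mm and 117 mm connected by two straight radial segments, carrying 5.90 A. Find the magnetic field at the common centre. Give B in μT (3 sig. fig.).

B ≈ 31.0 μT

The radial connectors point toward the centre, so dl × r̂ = 0 and they contribute nothing.
Each semicircle gives μ₀I/(4R): inner arc 4.68×10⁻⁵ T, outer arc 1.58×10⁻⁵ T.
The two arcs carry current in opposite angular senses, so their fields oppose: B = |4.68×10⁻⁵ − 1.58×10⁻⁵| = 3.10×10⁻⁵ T.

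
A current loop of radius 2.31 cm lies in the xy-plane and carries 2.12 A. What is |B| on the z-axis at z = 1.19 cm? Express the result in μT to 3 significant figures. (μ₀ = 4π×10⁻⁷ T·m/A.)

B ≈ 40.5 μT

On the axis of a circular loop, B = μ₀IR² / [2(R²+z²)^(3/2)].
R² + z² = (0.0231)² + (0.0119)² = 0.0006752 m², and (R²+z²)^(3/2) = 1.75×10⁻⁵ m³.
B = (4π×10⁻⁷ × 2.12 × 0.0005336) / (2 × 1.75×10⁻⁵) = 4.05×10⁻⁵ T.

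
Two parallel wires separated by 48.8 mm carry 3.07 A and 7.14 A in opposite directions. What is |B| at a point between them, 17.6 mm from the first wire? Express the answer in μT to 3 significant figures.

Each long wire gives B = μ₀I/(2πd). Distances are d₁ = 0.0176 m and d₂ = 0.0312 m.
B₁ = 3.49×10⁻⁵ T, B₂ = 4.58×10⁻⁵ T.
Between antiparallel currents both contributions point the same way, so they add. B = B₁ + B₂ = 3.49×10⁻⁵ + 4.58×10⁻⁵ = 8.07×10⁻⁵ T.

B ≈ 80.7 μT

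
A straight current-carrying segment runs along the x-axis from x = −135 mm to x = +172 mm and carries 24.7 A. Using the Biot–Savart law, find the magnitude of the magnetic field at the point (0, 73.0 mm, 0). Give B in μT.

B ≈ 60.9 μT

For a finite straight segment, B = (μ₀I/4πd)(sinθ₁ + sinθ₂), where θ₁, θ₂ are the angles from the perpendicular to each end.
The perpendicular distance is d = 0.073 m; the end-offsets along the wire are a = 0.135 m and b = 0.172 m.
sinθ₁ = 0.135/√(0.135²+0.073²) = 0.8796; sinθ₂ = 0.172/√(0.172²+0.073²) = 0.9205.
B = (4π×10⁻⁷ × 24.7) / (4π × 0.073) × (0.8796 + 0.9205) = 6.09×10⁻⁵ T.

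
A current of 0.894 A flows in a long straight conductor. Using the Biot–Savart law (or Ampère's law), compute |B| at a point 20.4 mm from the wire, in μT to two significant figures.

For an infinitely long straight wire, B = μ₀I/(2πd).
B = (4π×10⁻⁷ × 0.894) / (2π × 0.0204) = 8.76×10⁻⁶ T.

B ≈ 8.8 μT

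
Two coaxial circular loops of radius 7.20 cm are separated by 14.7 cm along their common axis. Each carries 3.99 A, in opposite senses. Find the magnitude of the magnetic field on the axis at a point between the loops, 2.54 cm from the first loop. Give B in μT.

B ≈ 24.6 μT

Each loop contributes B = μ₀IR²/[2(R²+z²)^(3/2)] on the axis, with z measured from that loop.
Loop 1 (z = 0.0254 m): B₁ = 2.92×10⁻⁵ T. Loop 2 (z = 0.1216 m): B₂ = 4.61×10⁻⁶ T.
The fields oppose: B = |B₁ − B₂| = 2.46×10⁻⁵ T.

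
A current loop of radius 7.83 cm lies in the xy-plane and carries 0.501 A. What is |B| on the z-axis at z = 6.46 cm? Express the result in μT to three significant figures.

On the axis of a circular loop, B = μ₀IR² / [2(R²+z²)^(3/2)].
R² + z² = (0.0783)² + (0.0646)² = 0.0103 m², and (R²+z²)^(3/2) = 1.05×10⁻³ m³.
B = (4π×10⁻⁷ × 0.501 × 0.006131) / (2 × 1.05×10⁻³) = 1.85×10⁻⁶ T.

B ≈ 1.85 μT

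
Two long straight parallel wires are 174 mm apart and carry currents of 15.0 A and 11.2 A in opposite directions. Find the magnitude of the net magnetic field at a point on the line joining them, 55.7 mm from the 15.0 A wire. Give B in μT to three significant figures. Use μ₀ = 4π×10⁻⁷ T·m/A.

Each long wire gives B = μ₀I/(2πd). Distances are d₁ = 0.0557 m and d₂ = 0.1183 m.
B₁ = 5.39×10⁻⁵ T, B₂ = 1.89×10⁻⁵ T.
Between antiparallel currents both contributions point the same way, so they add. B = B₁ + B₂ = 5.39×10⁻⁵ + 1.89×10⁻⁵ = 7.28×10⁻⁵ T.

B ≈ 72.8 μT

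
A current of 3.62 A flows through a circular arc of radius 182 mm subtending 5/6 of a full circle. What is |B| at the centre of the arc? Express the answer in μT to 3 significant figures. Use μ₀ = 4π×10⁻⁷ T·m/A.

B ≈ 10.4 μT

The Biot–Savart field of a circular arc at its centre is B = μ₀Iφ/(4πR), with φ = 5.236 rad.
B = (4π×10⁻⁷ × 3.62 × 5.236) / (4π × 0.182) = 1.04×10⁻⁵ T.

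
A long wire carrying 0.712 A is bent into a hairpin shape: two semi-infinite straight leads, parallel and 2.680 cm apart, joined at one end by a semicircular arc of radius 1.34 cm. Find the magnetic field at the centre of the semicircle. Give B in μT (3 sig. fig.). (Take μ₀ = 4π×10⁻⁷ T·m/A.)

The semicircular arc contributes B_arc = μ₀I·π/(4πR) = μ₀I/(4R) = 1.67×10⁻⁵ T.
Each semi-infinite lead is at perpendicular distance R = 0.0134 m from the centre, with the perpendicular foot at its near end, so it contributes μ₀I/(4πR); both point the same way, together 1.06×10⁻⁵ T.
Arc and leads all point the same direction: B = 1.67×10⁻⁵ + 1.06×10⁻⁵ = 2.73×10⁻⁵ T.

B ≈ 27.3 μT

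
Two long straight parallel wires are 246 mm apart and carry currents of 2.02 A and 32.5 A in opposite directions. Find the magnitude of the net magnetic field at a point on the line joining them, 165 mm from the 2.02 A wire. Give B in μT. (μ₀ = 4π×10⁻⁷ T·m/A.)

B ≈ 82.7 μT

Each long wire gives B = μ₀I/(2πd). Distances are d₁ = 0.165 m and d₂ = 0.081 m.
B₁ = 2.45×10⁻⁶ T, B₂ = 8.02×10⁻⁵ T.
Between antiparallel currents both contributions point the same way, so they add. B = B₁ + B₂ = 2.45×10⁻⁶ + 8.02×10⁻⁵ = 8.27×10⁻⁵ T.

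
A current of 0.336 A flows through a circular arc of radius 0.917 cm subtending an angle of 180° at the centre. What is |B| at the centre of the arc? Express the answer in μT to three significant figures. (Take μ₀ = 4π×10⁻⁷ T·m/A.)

B ≈ 11.5 μT

The Biot–Savart field of a circular arc at its centre is B = μ₀Iφ/(4πR), with φ = 3.142 rad.
B = (4π×10⁻⁷ × 0.336 × 3.142) / (4π × 0.00917) = 1.15×10⁻⁵ T.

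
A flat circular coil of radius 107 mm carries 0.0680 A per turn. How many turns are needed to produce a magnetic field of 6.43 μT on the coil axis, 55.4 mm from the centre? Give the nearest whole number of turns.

For an N-turn coil, B = Nμ₀IR²/[2(R²+z²)^(3/2)]. A single turn gives B₁ = 2.80×10⁻⁷ T with R = 0.107 m, z = 0.0554 m.
N = B/B₁ = 6.43×10⁻⁶ / 2.80×10⁻⁷ = 22.99.

N = 23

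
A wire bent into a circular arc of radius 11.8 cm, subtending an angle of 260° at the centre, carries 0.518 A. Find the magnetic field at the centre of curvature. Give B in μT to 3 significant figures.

The Biot–Savart field of a circular arc at its centre is B = μ₀Iφ/(4πR), with φ = 4.538 rad.
B = (4π×10⁻⁷ × 0.518 × 4.538) / (4π × 0.118) = 1.99×10⁻⁶ T.

B ≈ 1.99 μT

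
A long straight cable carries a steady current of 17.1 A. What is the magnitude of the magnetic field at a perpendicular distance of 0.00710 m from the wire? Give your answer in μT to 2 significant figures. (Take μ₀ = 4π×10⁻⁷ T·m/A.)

For an infinitely long straight wire, B = μ₀I/(2πd).
B = (4π×10⁻⁷ × 17.1) / (2π × 0.0071) = 4.82×10⁻⁴ T.

B ≈ 480 μT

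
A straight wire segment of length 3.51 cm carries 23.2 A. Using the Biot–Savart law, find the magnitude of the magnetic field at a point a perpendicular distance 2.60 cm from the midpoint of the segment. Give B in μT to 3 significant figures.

For a finite straight segment, B = (μ₀I/4πd)(sinθ₁ + sinθ₂), where θ₁, θ₂ are the angles from the perpendicular to each end.
The perpendicular from the point meets the wire at its midpoint, so each end is L/2 = 0.01755 m away along the wire.
sinθ₁ = 0.01755/√(0.01755²+0.026²) = 0.5595; sinθ₂ = 0.01755/√(0.01755²+0.026²) = 0.5595.
B = (4π×10⁻⁷ × 23.2) / (4π × 0.026) × (0.5595 + 0.5595) = 9.98×10⁻⁵ T.

B ≈ 99.8 μT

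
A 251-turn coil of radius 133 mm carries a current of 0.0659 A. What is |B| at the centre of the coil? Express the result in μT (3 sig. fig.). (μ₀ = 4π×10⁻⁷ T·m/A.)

B ≈ 78.1 μT

For an N-turn flat coil, B = Nμ₀I/(2R) with R = 0.133 m.
B = 251 × 3.11×10⁻⁷ T = 7.81×10⁻⁵ T.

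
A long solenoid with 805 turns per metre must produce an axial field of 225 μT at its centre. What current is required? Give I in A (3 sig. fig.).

I ≈ 0.222 A

Inside a long solenoid B = μ₀nI with n = 805 m⁻¹, so I = B/(μ₀n).
I = 2.25×10⁻⁴ / (4π×10⁻⁷ × 805) = 0.222 A.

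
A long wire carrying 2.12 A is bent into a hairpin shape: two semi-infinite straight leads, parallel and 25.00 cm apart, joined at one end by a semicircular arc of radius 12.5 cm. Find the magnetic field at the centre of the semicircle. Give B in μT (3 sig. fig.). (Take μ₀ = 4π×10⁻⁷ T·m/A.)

B ≈ 8.72 μT

The semicircular arc contributes B_arc = μ₀I·π/(4πR) = μ₀I/(4R) = 5.33×10⁻⁶ T.
Each semi-infinite lead is at perpendicular distance R = 0.125 m from the centre, with the perpendicular foot at its near end, so it contributes μ₀I/(4πR); both point the same way, together 3.39×10⁻⁶ T.
Arc and leads all point the same direction: B = 5.33×10⁻⁶ + 3.39×10⁻⁶ = 8.72×10⁻⁶ T.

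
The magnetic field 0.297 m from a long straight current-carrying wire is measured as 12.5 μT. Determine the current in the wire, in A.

I ≈ 18.6 A

For a long straight wire B = μ₀I/(2πd), so I = 2πdB/μ₀.
I = 2π × 0.297 × 1.25×10⁻⁵ / (4π×10⁻⁷) = 18.6 A.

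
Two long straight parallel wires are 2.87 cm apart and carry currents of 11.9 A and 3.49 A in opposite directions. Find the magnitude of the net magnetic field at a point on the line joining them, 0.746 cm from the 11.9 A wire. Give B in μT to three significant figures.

Each long wire gives B = μ₀I/(2πd). Distances are d₁ = 0.00746 m and d₂ = 0.02124 m.
B₁ = 3.19×10⁻⁴ T, B₂ = 3.29×10⁻⁵ T.
Between antiparallel currents both contributions point the same way, so they add. B = B₁ + B₂ = 3.19×10⁻⁴ + 3.29×10⁻⁵ = 3.52×10⁻⁴ T.

B ≈ 352 μT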